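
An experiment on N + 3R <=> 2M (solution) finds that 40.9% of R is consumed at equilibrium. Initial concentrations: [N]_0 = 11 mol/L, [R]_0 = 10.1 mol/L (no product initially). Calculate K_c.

Let X = conversion of R.
Concentrations: [N] = 11 − 3.37X; [R] = 10.1 − 10.1X; [M] = 6.73X.
At X = 0.409: [N] = 9.62, [R] = 5.97, [M] = 2.75.
K_c = [M]^2 / ([N] [R]^3) = 0.00371 (mol/L)^-2.

K_c = 0.00371 (mol/L)^-2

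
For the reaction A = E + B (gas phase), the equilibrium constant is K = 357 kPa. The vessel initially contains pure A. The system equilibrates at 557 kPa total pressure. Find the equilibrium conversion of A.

X = 0.625

Let X = conversion of A (basis 1 mol A); extent of reaction ξ = X.
Moles: n_A = 1 − X; n_E = X; n_B = X.
Total moles n_T = 1 + X.
y_i = n_i/n_T, p_i = y_i·P. K = p_E p_B / (p_A).
Equating to 357 kPa and solving on 0 < X < 1: X = 0.625.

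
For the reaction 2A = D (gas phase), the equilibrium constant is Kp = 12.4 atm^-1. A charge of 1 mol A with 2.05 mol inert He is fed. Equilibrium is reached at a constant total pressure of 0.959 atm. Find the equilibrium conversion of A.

Let X = conversion of A (basis 1 mol A); extent of reaction ξ = 0.5X.
Mole table: n_A = 1 − X; n_D = 0.5X; n_I = 2.05 (inert).
n_T = Σnᵢ = 3.05 − 0.5X.
y_i = n_i/n_T, p_i = y_i·P. Kp = p_D / (p_A^2).
Equating to 12.4 atm^-1 and solving on 0 < X < 1: X = 0.715.

X = 0.715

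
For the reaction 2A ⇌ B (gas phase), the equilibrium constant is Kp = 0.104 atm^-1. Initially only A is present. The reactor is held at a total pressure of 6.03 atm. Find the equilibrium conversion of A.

X = 0.466

Let X = conversion of A (basis 1 mol A); extent of reaction ξ = 0.5X.
At extent ξ: n_A = 1 − X; n_B = 0.5X.
Summing: n_T = 1 − 0.5X.
With p_i = (n_i/n_T)P, Kp = p_B / (p_A^2).
This yields a degree-2 equation in X; solving on (0,1), X = 0.466.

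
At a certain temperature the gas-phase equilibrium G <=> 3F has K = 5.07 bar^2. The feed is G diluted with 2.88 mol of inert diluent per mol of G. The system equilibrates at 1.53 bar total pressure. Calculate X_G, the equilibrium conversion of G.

X = 0.792

Take 1 mol G as basis and let X be its fractional conversion, so ξ = X.
Species balance: n_G = 1 − X; n_F = 3X; n_I = 2.88 (inert).
n_T = Σnᵢ = 3.88 + 2X.
y_i = n_i/n_T, p_i = y_i·P. K = p_F^3 / (p_G).
Substituting and setting equal to 5.07 bar^2 gives a polynomial in X; the root in (0,1) is X = 0.792.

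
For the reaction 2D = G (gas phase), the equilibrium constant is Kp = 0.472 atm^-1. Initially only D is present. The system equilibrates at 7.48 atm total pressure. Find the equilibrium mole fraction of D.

Let X = conversion of D (basis 1 mol D); extent of reaction ξ = 0.5X.
Species balance: n_D = 1 − X; n_G = 0.5X.
Summing: n_T = 1 − 0.5X.
Mole fractions y_i = n_i/n_T; Kp = p_G / (p_D^2) with p_i = y_i·P.
This yields a degree-2 equation in X; solving on (0,1), X = 0.743.
Then n_D = 0.257, n_T = 0.629, so y_D = 0.409.

y_D = 0.409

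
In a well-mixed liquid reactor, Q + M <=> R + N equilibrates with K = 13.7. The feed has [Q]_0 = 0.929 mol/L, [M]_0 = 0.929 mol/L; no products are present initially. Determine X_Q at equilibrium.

Let X = conversion of Q; extent ξ = 0.929·X mol/L.
Concentrations: [Q] = 0.929 − 0.929X; [M] = 0.929 − 0.929X; [R] = 0.929X; [N] = 0.929X.
K = [R] [N] / ([Q] [M]).
Equating to 13.7: the physical root is X = 0.787.

X = 0.787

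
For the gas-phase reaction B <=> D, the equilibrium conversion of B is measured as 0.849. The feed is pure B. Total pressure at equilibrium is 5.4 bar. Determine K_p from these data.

K_p = 5.62

Basis: 1 mol B initially; let X = conversion of B. Extent ξ = X.
Moles: n_B = 1 − X; n_D = X.
n_T stays at 1 (no change in mole number).
At X = 0.849: n_B = 0.151, n_D = 0.849, n_T = 1.
p_i = (n_i/n_T)·P. K_p = p_D / (p_B) = 5.62.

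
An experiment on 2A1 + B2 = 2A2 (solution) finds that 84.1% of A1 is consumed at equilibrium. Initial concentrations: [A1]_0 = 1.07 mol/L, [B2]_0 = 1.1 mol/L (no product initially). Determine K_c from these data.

Let X = conversion of A1.
Concentrations: [A1] = 1.07 − 1.07X; [B2] = 1.1 − 0.535X; [A2] = 1.07X.
At X = 0.841: [A1] = 0.17, [B2] = 0.65, [A2] = 0.9.
K_c = [A2]^2 / ([A1]^2 [B2]) = 43 L/mol.

K_c = 43 L/mol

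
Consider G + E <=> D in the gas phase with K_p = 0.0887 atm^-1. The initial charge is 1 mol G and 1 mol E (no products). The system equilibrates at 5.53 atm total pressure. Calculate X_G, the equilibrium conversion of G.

Let X = conversion of G (basis 1 mol G); extent of reaction ξ = X.
Mole table: n_G = 1 − X; n_E = 1 − X; n_D = X.
Summing: n_T = 2 − X.
With p_i = (n_i/n_T)P, K_p = p_D / (p_G p_E).
Equating to 0.0887 atm^-1 and solving on 0 < X < 1: X = 0.181.

X = 0.181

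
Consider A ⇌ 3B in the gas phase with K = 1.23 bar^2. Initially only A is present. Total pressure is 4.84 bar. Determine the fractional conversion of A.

X = 0.140

Basis: 1 mol A initially; let X = conversion of A. Extent ξ = X.
Moles: n_A = 1 − X; n_B = 3X.
Total moles n_T = 1 + 2X.
y_i = n_i/n_T, p_i = y_i·P. K = p_B^3 / (p_A).
Substituting and setting equal to 1.23 bar^2 gives a polynomial in X; the root in (0,1) is X = 0.140.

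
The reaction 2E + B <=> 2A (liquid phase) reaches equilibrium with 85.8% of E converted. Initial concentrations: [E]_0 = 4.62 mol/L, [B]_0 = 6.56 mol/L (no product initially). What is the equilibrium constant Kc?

Kc = 7.97 L/mol

Let X = conversion of E.
Concentrations: [E] = 4.62 − 4.62X; [B] = 6.56 − 2.31X; [A] = 4.62X.
At X = 0.858: [E] = 0.656, [B] = 4.58, [A] = 3.96.
Kc = [A]^2 / ([E]^2 [B]) = 7.97 L/mol.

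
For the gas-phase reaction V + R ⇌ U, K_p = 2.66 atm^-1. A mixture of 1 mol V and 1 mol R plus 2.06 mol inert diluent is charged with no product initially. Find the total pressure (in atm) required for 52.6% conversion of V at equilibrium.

Take 1 mol V as basis and let X be its fractional conversion, so ξ = X.
At extent ξ: n_V = 1 − X; n_R = 1 − X; n_U = X; n_I = 2.06 (inert).
Total moles n_T = 4.06 − X.
K_p = p_U / (p_V p_R) with p_i = (n_i/n_T)·P.
At X = 0.526: the mole-fraction product g(X) = Π y_i^ν_i = 8.274. Since K_p = g(X)·P^{-1}, P = (g/K_p)^(1/1) = (8.274/2.66)^(1/1) = 3.11 atm.

P = 3.11 atm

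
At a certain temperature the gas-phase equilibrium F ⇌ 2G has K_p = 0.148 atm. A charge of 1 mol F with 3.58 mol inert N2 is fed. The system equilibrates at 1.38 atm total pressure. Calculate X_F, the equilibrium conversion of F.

Take 1 mol F as basis and let X be its fractional conversion, so ξ = X.
Species balance: n_F = 1 − X; n_G = 2X; n_I = 3.58 (inert).
Total moles n_T = 4.58 + X.
With p_i = (n_i/n_T)P, K_p = p_G^2 / (p_F).
Equating to 0.148 atm and solving on 0 < X < 1: X = 0.302.

X = 0.302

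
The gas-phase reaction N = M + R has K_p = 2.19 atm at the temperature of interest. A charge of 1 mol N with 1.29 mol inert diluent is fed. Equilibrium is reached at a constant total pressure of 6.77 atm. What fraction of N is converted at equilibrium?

Basis: 1 mol N initially; let X = conversion of N. Extent ξ = X.
Mole table: n_N = 1 − X; n_M = X; n_R = X; n_I = 1.29 (inert).
n_T = Σnᵢ = 2.29 + X.
With p_i = (n_i/n_T)P, K_p = p_M p_R / (p_N).
This yields a degree-2 equation in X; solving on (0,1), X = 0.607.

X = 0.607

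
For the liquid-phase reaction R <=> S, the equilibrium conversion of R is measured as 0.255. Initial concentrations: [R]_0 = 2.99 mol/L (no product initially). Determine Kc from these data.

Kc = 0.342

Let X = conversion of R.
Concentrations: [R] = 2.99 − 2.99X; [S] = 2.99X.
At X = 0.255: [R] = 2.23, [S] = 0.762.
Kc = [S] / ([R]) = 0.342.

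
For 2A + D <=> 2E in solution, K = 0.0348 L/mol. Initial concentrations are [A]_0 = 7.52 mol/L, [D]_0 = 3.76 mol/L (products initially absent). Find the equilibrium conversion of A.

Let X = conversion of A; extent ξ = 7.52X/2 mol/L.
Concentrations: [A] = 7.52 − 7.52X; [D] = 3.76 − 3.76X; [E] = 7.52X.
K = [E]^2 / ([A]^2 [D]).
This equals 0.0348 at X = 0.240 (the root in 0 < X < 1).

X = 0.240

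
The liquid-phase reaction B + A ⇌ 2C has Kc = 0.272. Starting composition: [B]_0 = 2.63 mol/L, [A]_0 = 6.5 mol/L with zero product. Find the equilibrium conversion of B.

Let X = conversion of B; extent ξ = 2.63·X mol/L.
Concentrations: [B] = 2.63 − 2.63X; [A] = 6.5 − 2.63X; [C] = 5.26X.
Kc = [C]^2 / ([B] [A]).
Setting equal to 0.272 and solving for X on (0,1) gives X = 0.316.

X = 0.316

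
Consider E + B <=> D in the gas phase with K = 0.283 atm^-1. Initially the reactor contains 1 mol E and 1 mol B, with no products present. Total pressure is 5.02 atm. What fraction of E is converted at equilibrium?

Let X = conversion of E (basis 1 mol E); extent of reaction ξ = X.
Mole table: n_E = 1 − X; n_B = 1 − X; n_D = X.
Total moles n_T = 2 − X.
Mole fractions y_i = n_i/n_T; K = p_D / (p_E p_B) with p_i = y_i·P.
Substituting and setting equal to 0.283 atm^-1 gives a polynomial in X; the root in (0,1) is X = 0.357.

X = 0.357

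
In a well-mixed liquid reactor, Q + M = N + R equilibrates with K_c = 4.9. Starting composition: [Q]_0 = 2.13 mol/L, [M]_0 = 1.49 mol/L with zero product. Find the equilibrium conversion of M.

Let X = conversion of M; extent ξ = 1.49·X mol/L.
Concentrations: [Q] = 2.13 − 1.49X; [M] = 1.49 − 1.49X; [N] = 1.49X; [R] = 1.49X.
K_c = [N] [R] / ([Q] [M]).
Setting equal to 4.9 and solving for X on (0,1) gives X = 0.796.

X = 0.796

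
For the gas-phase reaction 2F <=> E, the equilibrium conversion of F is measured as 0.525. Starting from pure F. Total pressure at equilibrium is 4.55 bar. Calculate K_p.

Basis: 1 mol F initially; let X = conversion of F. Extent ξ = 0.5X.
Species balance: n_F = 1 − X; n_E = 0.5X.
n_T = Σnᵢ = 1 − 0.5X.
At X = 0.525: n_F = 0.475, n_E = 0.263, n_T = 0.738.
p_i = (n_i/n_T)·P. K_p = p_E / (p_F^2) = 0.189 bar^-1.

K_p = 0.189 bar^-1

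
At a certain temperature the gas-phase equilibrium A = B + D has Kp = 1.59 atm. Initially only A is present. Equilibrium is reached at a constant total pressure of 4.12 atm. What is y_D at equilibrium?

Take 1 mol A as basis and let X be its fractional conversion, so ξ = X.
At extent ξ: n_A = 1 − X; n_B = X; n_D = X.
Total moles n_T = 1 + X.
Mole fractions y_i = n_i/n_T; Kp = p_B p_D / (p_A) with p_i = y_i·P.
Substituting and setting equal to 1.59 atm gives a polynomial in X; the root in (0,1) is X = 0.528.
Then n_D = 0.528, n_T = 1.53, so y_D = 0.345.

y_D = 0.345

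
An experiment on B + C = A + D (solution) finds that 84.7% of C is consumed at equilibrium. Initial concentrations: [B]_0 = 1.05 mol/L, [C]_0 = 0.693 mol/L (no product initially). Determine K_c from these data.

Let X = conversion of C.
Concentrations: [B] = 1.05 − 0.693X; [C] = 0.693 − 0.693X; [A] = 0.693X; [D] = 0.693X.
At X = 0.847: [B] = 0.463, [C] = 0.106, [A] = 0.587, [D] = 0.587.
K_c = [A] [D] / ([B] [C]) = 7.02.

K_c = 7.02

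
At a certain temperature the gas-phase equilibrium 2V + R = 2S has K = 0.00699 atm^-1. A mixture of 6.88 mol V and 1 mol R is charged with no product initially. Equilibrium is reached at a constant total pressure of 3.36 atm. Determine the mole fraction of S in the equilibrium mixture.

y_S = 0.043

Basis: 1 mol R initially; let X = conversion of R. Extent ξ = X.
Mole table: n_V = 6.88 − 2X; n_R = 1 − X; n_S = 2X.
Total moles n_T = 7.88 − X.
Mole fractions y_i = n_i/n_T; K = p_S^2 / (p_V^2 p_R) with p_i = y_i·P.
Equating to 0.00699 atm^-1 and solving on 0 < X < 1: X = 0.165.
Then n_S = 0.33, n_T = 7.71, so y_S = 0.043.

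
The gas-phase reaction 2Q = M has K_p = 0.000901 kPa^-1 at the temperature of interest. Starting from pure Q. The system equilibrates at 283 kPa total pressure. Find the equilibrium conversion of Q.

X = 0.296

Let X = conversion of Q (basis 1 mol Q); extent of reaction ξ = 0.5X.
Moles: n_Q = 1 − X; n_M = 0.5X.
Summing: n_T = 1 − 0.5X.
y_i = n_i/n_T, p_i = y_i·P. K_p = p_M / (p_Q^2).
This yields a degree-2 equation in X; solving on (0,1), X = 0.296.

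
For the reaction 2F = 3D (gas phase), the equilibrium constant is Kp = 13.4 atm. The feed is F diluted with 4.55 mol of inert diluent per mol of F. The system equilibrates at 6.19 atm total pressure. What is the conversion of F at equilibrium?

Basis: 1 mol F initially; let X = conversion of F. Extent ξ = 0.5X.
At extent ξ: n_F = 1 − X; n_D = 1.5X; n_I = 4.55 (inert).
Total moles n_T = 5.55 + 0.5X.
y_i = n_i/n_T, p_i = y_i·P. Kp = p_D^3 / (p_F^2).
Equating to 13.4 atm and solving on 0 < X < 1: X = 0.699.

X = 0.699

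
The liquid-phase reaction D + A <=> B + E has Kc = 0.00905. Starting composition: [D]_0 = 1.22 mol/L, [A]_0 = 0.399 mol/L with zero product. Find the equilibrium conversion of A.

Let X = conversion of A; extent ξ = 0.399·X mol/L.
Concentrations: [D] = 1.22 − 0.399X; [A] = 0.399 − 0.399X; [B] = 0.399X; [E] = 0.399X.
Kc = [B] [E] / ([D] [A]).
This equals 0.00905 at X = 0.150 (the root in 0 < X < 1).

X = 0.150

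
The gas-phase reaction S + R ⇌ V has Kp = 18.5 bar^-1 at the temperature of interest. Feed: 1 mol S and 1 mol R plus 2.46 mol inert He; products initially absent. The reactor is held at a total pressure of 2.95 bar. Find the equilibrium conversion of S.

Let X = conversion of S (basis 1 mol S); extent of reaction ξ = X.
Mole table: n_S = 1 − X; n_R = 1 − X; n_V = X; n_I = 2.46 (inert).
Summing: n_T = 4.46 − X.
With p_i = (n_i/n_T)P, Kp = p_V / (p_S p_R).
Equating to 18.5 bar^-1 and solving on 0 < X < 1: X = 0.772.

X = 0.772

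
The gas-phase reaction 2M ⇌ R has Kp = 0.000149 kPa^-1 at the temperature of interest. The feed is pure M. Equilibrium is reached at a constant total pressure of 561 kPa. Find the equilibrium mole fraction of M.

y_M = 0.928

Take 1 mol M as basis and let X be its fractional conversion, so ξ = 0.5X.
Species balance: n_M = 1 − X; n_R = 0.5X.
n_T = Σnᵢ = 1 − 0.5X.
Mole fractions y_i = n_i/n_T; Kp = p_R / (p_M^2) with p_i = y_i·P.
This yields a degree-2 equation in X; solving on (0,1), X = 0.134.
Then n_M = 0.866, n_T = 0.933, so y_M = 0.928.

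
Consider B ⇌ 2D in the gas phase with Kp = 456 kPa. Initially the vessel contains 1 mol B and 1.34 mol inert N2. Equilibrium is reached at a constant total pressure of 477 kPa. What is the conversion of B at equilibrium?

X = 0.555

Take 1 mol B as basis and let X be its fractional conversion, so ξ = X.
Mole table: n_B = 1 − X; n_D = 2X; n_I = 1.34 (inert).
Summing: n_T = 2.34 + X.
y_i = n_i/n_T, p_i = y_i·P. Kp = p_D^2 / (p_B).
Setting this equal to 456 kPa and taking the physical root (0 < X < 1) gives X = 0.555.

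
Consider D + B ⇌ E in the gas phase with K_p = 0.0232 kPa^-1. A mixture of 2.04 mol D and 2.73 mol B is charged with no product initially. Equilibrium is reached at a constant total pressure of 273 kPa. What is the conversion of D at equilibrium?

X = 0.710

Basis: 2.04 mol D initially; let X = conversion of D. Extent ξ = 2.04X.
Species balance: n_D = 2.04 − 2.04X; n_B = 2.73 − 2.04X; n_E = 2.04X.
n_T = Σnᵢ = 4.77 − 2.04X.
y_i = n_i/n_T, p_i = y_i·P. K_p = p_E / (p_D p_B).
Equating to 0.0232 kPa^-1 and solving on 0 < X < 1: X = 0.710.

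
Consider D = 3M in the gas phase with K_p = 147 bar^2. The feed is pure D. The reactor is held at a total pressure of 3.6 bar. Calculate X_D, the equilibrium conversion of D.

X = 0.814

Let X = conversion of D (basis 1 mol D); extent of reaction ξ = X.
Species balance: n_D = 1 − X; n_M = 3X.
Summing: n_T = 1 + 2X.
With p_i = (n_i/n_T)P, K_p = p_M^3 / (p_D).
Substituting and setting equal to 147 bar^2 gives a polynomial in X; the root in (0,1) is X = 0.814.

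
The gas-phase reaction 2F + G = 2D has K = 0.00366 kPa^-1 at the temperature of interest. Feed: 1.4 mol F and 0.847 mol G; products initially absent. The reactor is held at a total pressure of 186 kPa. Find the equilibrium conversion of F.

Take 1.4 mol F as basis and let X be its fractional conversion, so ξ = 0.7X.
Species balance: n_F = 1.4 − 1.4X; n_G = 0.847 − 0.7X; n_D = 1.4X.
Summing: n_T = 2.25 − 0.7X.
With p_i = (n_i/n_T)P, K = p_D^2 / (p_F^2 p_G).
Equating to 0.00366 kPa^-1 and solving on 0 < X < 1: X = 0.315.

X = 0.315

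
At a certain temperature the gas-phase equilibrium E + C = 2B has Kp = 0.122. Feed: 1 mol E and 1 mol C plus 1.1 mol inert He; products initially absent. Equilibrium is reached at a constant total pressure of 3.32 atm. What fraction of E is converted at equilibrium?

X = 0.149

Let X = conversion of E (basis 1 mol E); extent of reaction ξ = X.
Mole table: n_E = 1 − X; n_C = 1 − X; n_B = 2X; n_I = 1.1 (inert).
Total moles n_T = 3.1 (Δν = 0, constant).
With p_i = (n_i/n_T)P, Kp = p_B^2 / (p_E p_C).
Setting this equal to 0.122 and taking the physical root (0 < X < 1) gives X = 0.149.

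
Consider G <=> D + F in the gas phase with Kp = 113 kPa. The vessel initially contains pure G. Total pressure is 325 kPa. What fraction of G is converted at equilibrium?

Basis: 1 mol G initially; let X = conversion of G. Extent ξ = X.
Mole table: n_G = 1 − X; n_D = X; n_F = X.
Summing: n_T = 1 + X.
With p_i = (n_i/n_T)P, Kp = p_D p_F / (p_G).
Equating to 113 kPa and solving on 0 < X < 1: X = 0.508.

X = 0.508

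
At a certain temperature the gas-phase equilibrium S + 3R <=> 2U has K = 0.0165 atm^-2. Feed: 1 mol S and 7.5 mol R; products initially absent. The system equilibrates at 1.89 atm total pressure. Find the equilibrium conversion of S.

Take 1 mol S as basis and let X be its fractional conversion, so ξ = X.
At extent ξ: n_S = 1 − X; n_R = 7.5 − 3X; n_U = 2X.
Summing: n_T = 8.5 − 2X.
y_i = n_i/n_T, p_i = y_i·P. K = p_U^2 / (p_S p_R^3).
Setting this equal to 0.0165 atm^-2 and taking the physical root (0 < X < 1) gives X = 0.234.

X = 0.234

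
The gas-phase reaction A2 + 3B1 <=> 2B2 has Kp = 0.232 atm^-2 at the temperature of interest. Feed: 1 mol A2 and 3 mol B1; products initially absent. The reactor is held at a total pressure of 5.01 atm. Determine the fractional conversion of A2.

X = 0.508

Take 1 mol A2 as basis and let X be its fractional conversion, so ξ = X.
Moles: n_A2 = 1 − X; n_B1 = 3 − 3X; n_B2 = 2X.
Summing: n_T = 4 − 2X.
With p_i = (n_i/n_T)P, Kp = p_B2^2 / (p_A2 p_B1^3).
Substituting and setting equal to 0.232 atm^-2 gives a polynomial in X; the root in (0,1) is X = 0.508.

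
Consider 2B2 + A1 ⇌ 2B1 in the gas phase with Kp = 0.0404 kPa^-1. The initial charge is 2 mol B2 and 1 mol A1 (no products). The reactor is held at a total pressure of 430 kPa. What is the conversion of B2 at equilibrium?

Basis: 2 mol B2 initially; let X = conversion of B2. Extent ξ = X.
Species balance: n_B2 = 2 − 2X; n_A1 = 1 − X; n_B1 = 2X.
Total moles n_T = 3 − X.
Mole fractions y_i = n_i/n_T; Kp = p_B1^2 / (p_B2^2 p_A1) with p_i = y_i·P.
Substituting and setting equal to 0.0404 kPa^-1 gives a polynomial in X; the root in (0,1) is X = 0.624.

X = 0.624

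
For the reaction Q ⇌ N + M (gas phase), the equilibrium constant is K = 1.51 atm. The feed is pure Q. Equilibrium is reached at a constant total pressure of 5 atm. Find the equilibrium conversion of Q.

Let X = conversion of Q (basis 1 mol Q); extent of reaction ξ = X.
Moles: n_Q = 1 − X; n_N = X; n_M = X.
Total moles n_T = 1 + X.
Mole fractions y_i = n_i/n_T; K = p_N p_M / (p_Q) with p_i = y_i·P.
This yields a degree-2 equation in X; solving on (0,1), X = 0.482.

X = 0.482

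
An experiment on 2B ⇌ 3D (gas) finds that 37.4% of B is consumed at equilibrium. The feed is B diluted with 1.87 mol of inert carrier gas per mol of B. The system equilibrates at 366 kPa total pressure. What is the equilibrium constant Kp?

Kp = 53.9 kPa

Basis: 1 mol B initially; let X = conversion of B. Extent ξ = 0.5X.
Species balance: n_B = 1 − X; n_D = 1.5X; n_I = 1.87 (inert).
Total moles n_T = 2.87 + 0.5X.
At X = 0.374: n_B = 0.626, n_D = 0.561, n_T = 3.06.
p_i = (n_i/n_T)·P. Kp = p_D^3 / (p_B^2) = 53.9 kPa.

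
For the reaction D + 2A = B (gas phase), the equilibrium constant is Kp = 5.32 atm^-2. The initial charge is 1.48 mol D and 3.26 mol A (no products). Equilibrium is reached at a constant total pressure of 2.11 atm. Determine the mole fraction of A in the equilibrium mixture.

Let X = conversion of D (basis 1.48 mol D); extent of reaction ξ = 1.48X.
Species balance: n_D = 1.48 − 1.48X; n_A = 3.26 − 2.96X; n_B = 1.48X.
Summing: n_T = 4.74 − 2.96X.
Mole fractions y_i = n_i/n_T; Kp = p_B / (p_D p_A^2) with p_i = y_i·P.
This yields a degree-3 equation in X; solving on (0,1), X = 0.782.
Then n_A = 0.944, n_T = 2.42, so y_A = 0.390.

y_A = 0.390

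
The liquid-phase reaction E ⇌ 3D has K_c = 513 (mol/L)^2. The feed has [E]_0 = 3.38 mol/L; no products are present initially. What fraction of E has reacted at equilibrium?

X = 0.748

Let X = conversion of E; extent ξ = 3.38·X mol/L.
Concentrations: [E] = 3.38 − 3.38X; [D] = 10.1X.
K_c = [D]^3 / ([E]).
Solving K_c = 513 for X ∈ (0,1): X = 0.748.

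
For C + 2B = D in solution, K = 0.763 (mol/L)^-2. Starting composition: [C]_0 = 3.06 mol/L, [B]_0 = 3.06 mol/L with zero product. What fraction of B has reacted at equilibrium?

X = 0.720

Let X = conversion of B; extent ξ = 3.06X/2 mol/L.
Concentrations: [C] = 3.06 − 1.53X; [B] = 3.06 − 3.06X; [D] = 1.53X.
K = [D] / ([C] [B]^2).
This equals 0.763 at X = 0.720 (the root in 0 < X < 1).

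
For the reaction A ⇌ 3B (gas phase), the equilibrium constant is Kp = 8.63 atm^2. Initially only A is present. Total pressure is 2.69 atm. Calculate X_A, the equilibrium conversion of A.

X = 0.444

Basis: 1 mol A initially; let X = conversion of A. Extent ξ = X.
Mole table: n_A = 1 − X; n_B = 3X.
Summing: n_T = 1 + 2X.
Mole fractions y_i = n_i/n_T; Kp = p_B^3 / (p_A) with p_i = y_i·P.
This yields a degree-3 equation in X; solving on (0,1), X = 0.444.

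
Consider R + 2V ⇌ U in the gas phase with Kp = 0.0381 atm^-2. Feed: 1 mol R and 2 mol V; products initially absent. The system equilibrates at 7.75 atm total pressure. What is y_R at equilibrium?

y_R = 0.272

Basis: 1 mol R initially; let X = conversion of R. Extent ξ = X.
At extent ξ: n_R = 1 − X; n_V = 2 − 2X; n_U = X.
Total moles n_T = 3 − 2X.
y_i = n_i/n_T, p_i = y_i·P. Kp = p_U / (p_R p_V^2).
This yields a degree-3 equation in X; solving on (0,1), X = 0.404.
Then n_R = 0.596, n_T = 2.19, so y_R = 0.272.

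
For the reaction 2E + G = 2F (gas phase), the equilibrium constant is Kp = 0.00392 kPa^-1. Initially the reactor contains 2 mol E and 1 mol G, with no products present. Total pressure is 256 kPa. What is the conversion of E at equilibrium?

Let X = conversion of E (basis 2 mol E); extent of reaction ξ = X.
At extent ξ: n_E = 2 − 2X; n_G = 1 − X; n_F = 2X.
Total moles n_T = 3 − X.
Mole fractions y_i = n_i/n_T; Kp = p_F^2 / (p_E^2 p_G) with p_i = y_i·P.
Setting this equal to 0.00392 kPa^-1 and taking the physical root (0 < X < 1) gives X = 0.334.

X = 0.334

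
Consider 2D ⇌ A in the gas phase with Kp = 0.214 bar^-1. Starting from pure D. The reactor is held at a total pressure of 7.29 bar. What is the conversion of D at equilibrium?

Let X = conversion of D (basis 1 mol D); extent of reaction ξ = 0.5X.
Species balance: n_D = 1 − X; n_A = 0.5X.
n_T = Σnᵢ = 1 − 0.5X.
Mole fractions y_i = n_i/n_T; Kp = p_A / (p_D^2) with p_i = y_i·P.
Equating to 0.214 bar^-1 and solving on 0 < X < 1: X = 0.628.

X = 0.628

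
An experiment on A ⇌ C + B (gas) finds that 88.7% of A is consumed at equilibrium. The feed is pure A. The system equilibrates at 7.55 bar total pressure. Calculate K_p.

K_p = 27.9 bar

Take 1 mol A as basis and let X be its fractional conversion, so ξ = X.
Mole table: n_A = 1 − X; n_C = X; n_B = X.
Summing: n_T = 1 + X.
At X = 0.887: n_A = 0.113, n_C = 0.887, n_B = 0.887, n_T = 1.89.
p_i = (n_i/n_T)·P. K_p = p_C p_B / (p_A) = 27.9 bar.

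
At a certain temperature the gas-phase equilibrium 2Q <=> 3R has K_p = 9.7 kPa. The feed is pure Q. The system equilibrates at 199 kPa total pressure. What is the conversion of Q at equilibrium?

X = 0.214

Take 1 mol Q as basis and let X be its fractional conversion, so ξ = 0.5X.
Mole table: n_Q = 1 − X; n_R = 1.5X.
Summing: n_T = 1 + 0.5X.
y_i = n_i/n_T, p_i = y_i·P. K_p = p_R^3 / (p_Q^2).
Equating to 9.7 kPa and solving on 0 < X < 1: X = 0.214.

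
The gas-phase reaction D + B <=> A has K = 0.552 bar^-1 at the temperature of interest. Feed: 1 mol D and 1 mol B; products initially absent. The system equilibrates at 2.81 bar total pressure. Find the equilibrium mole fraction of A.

y_A = 0.230

Take 1 mol D as basis and let X be its fractional conversion, so ξ = X.
Species balance: n_D = 1 − X; n_B = 1 − X; n_A = X.
Summing: n_T = 2 − X.
Mole fractions y_i = n_i/n_T; K = p_A / (p_D p_B) with p_i = y_i·P.
This yields a degree-2 equation in X; solving on (0,1), X = 0.374.
Then n_A = 0.374, n_T = 1.63, so y_A = 0.230.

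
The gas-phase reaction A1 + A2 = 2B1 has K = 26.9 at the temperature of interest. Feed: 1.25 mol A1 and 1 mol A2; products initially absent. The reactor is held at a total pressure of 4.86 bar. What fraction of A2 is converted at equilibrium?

Basis: 1 mol A2 initially; let X = conversion of A2. Extent ξ = X.
At extent ξ: n_A1 = 1.25 − X; n_A2 = 1 − X; n_B1 = 2X.
n_T stays at 2.25 (no change in mole number).
y_i = n_i/n_T, p_i = y_i·P. K = p_B1^2 / (p_A1 p_A2).
Equating to 26.9 and solving on 0 < X < 1: X = 0.794.

X = 0.794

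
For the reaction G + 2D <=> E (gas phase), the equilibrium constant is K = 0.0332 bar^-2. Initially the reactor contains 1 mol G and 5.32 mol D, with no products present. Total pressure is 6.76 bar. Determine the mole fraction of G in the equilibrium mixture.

Basis: 1 mol G initially; let X = conversion of G. Extent ξ = X.
Moles: n_G = 1 − X; n_D = 5.32 − 2X; n_E = X.
n_T = Σnᵢ = 6.32 − 2X.
With p_i = (n_i/n_T)P, K = p_E / (p_G p_D^2).
This yields a degree-3 equation in X; solving on (0,1), X = 0.500.
Then n_G = 0.5, n_T = 5.32, so y_G = 0.094.

y_G = 0.094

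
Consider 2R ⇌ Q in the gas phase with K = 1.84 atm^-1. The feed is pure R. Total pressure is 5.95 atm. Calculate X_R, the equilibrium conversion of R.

Take 1 mol R as basis and let X be its fractional conversion, so ξ = 0.5X.
Moles: n_R = 1 − X; n_Q = 0.5X.
Summing: n_T = 1 − 0.5X.
y_i = n_i/n_T, p_i = y_i·P. K = p_Q / (p_R^2).
This yields a degree-2 equation in X; solving on (0,1), X = 0.851.

X = 0.851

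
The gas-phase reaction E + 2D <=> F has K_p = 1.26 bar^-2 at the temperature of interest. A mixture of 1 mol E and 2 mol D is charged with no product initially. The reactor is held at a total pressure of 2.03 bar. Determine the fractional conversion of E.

X = 0.542

Take 1 mol E as basis and let X be its fractional conversion, so ξ = X.
Species balance: n_E = 1 − X; n_D = 2 − 2X; n_F = X.
Summing: n_T = 3 − 2X.
y_i = n_i/n_T, p_i = y_i·P. K_p = p_F / (p_E p_D^2).
This yields a degree-3 equation in X; solving on (0,1), X = 0.542.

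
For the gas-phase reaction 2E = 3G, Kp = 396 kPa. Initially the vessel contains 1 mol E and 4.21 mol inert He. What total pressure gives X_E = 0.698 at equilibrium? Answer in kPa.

Take 1 mol E as basis and let X be its fractional conversion, so ξ = 0.5X.
Mole table: n_E = 1 − X; n_G = 1.5X; n_I = 4.21 (inert).
n_T = Σnᵢ = 5.21 + 0.5X.
Kp = p_G^3 / (p_E^2) with p_i = (n_i/n_T)·P.
At X = 0.698: the mole-fraction product g(X) = Π y_i^ν_i = 2.264. Since Kp = g(X)·P^{1}, P = (Kp/g)^(1/1) = (396/2.264)^(1/1) = 175 kPa.

P = 175 kPa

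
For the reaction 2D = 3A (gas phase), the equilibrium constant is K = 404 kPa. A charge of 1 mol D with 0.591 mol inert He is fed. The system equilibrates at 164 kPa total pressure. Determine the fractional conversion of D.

Let X = conversion of D (basis 1 mol D); extent of reaction ξ = 0.5X.
Moles: n_D = 1 − X; n_A = 1.5X; n_I = 0.591 (inert).
Summing: n_T = 1.59 + 0.5X.
With p_i = (n_i/n_T)P, K = p_A^3 / (p_D^2).
Equating to 404 kPa and solving on 0 < X < 1: X = 0.602.

X = 0.602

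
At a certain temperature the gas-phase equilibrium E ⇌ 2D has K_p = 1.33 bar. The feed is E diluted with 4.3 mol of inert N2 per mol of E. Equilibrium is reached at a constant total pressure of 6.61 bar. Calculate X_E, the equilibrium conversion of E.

Take 1 mol E as basis and let X be its fractional conversion, so ξ = X.
Moles: n_E = 1 − X; n_D = 2X; n_I = 4.3 (inert).
n_T = Σnᵢ = 5.3 + X.
With p_i = (n_i/n_T)P, K_p = p_D^2 / (p_E).
Equating to 1.33 bar and solving on 0 < X < 1: X = 0.411.

X = 0.411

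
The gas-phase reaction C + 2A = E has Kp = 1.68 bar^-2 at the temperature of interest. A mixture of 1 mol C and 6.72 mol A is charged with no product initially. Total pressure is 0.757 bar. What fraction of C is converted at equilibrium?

Take 1 mol C as basis and let X be its fractional conversion, so ξ = X.
Moles: n_C = 1 − X; n_A = 6.72 − 2X; n_E = X.
Total moles n_T = 7.72 − 2X.
y_i = n_i/n_T, p_i = y_i·P. Kp = p_E / (p_C p_A^2).
Setting this equal to 1.68 bar^-2 and taking the physical root (0 < X < 1) gives X = 0.413.

X = 0.413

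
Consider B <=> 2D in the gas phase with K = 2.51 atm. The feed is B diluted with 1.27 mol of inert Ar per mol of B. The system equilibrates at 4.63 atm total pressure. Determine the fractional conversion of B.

Let X = conversion of B (basis 1 mol B); extent of reaction ξ = X.
Species balance: n_B = 1 − X; n_D = 2X; n_I = 1.27 (inert).
Total moles n_T = 2.27 + X.
y_i = n_i/n_T, p_i = y_i·P. K = p_D^2 / (p_B).
Equating to 2.51 atm and solving on 0 < X < 1: X = 0.450.

X = 0.450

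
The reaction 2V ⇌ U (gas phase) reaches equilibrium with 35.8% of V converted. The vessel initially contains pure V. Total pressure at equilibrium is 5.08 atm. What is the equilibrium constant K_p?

Take 1 mol V as basis and let X be its fractional conversion, so ξ = 0.5X.
At extent ξ: n_V = 1 − X; n_U = 0.5X.
Total moles n_T = 1 − 0.5X.
At X = 0.358: n_V = 0.642, n_U = 0.179, n_T = 0.821.
p_i = (n_i/n_T)·P. K_p = p_U / (p_V^2) = 0.0702 atm^-1.

K_p = 0.0702 atm^-1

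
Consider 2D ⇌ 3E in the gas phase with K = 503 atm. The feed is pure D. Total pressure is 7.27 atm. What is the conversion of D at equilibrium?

X = 0.854

Let X = conversion of D (basis 1 mol D); extent of reaction ξ = 0.5X.
At extent ξ: n_D = 1 − X; n_E = 1.5X.
n_T = Σnᵢ = 1 + 0.5X.
With p_i = (n_i/n_T)P, K = p_E^3 / (p_D^2).
Setting this equal to 503 atm and taking the physical root (0 < X < 1) gives X = 0.854.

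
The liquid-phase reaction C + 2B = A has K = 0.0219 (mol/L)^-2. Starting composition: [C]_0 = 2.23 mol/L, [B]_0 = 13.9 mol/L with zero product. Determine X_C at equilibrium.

Let X = conversion of C; extent ξ = 2.23·X mol/L.
Concentrations: [C] = 2.23 − 2.23X; [B] = 13.9 − 4.46X; [A] = 2.23X.
K = [A] / ([C] [B]^2).
Equating to 0.0219 (mol/L)^-2: the physical root is X = 0.715.

X = 0.715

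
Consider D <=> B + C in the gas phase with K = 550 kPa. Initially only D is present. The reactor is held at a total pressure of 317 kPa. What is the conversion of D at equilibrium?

X = 0.796

Let X = conversion of D (basis 1 mol D); extent of reaction ξ = X.
Moles: n_D = 1 − X; n_B = X; n_C = X.
Total moles n_T = 1 + X.
With p_i = (n_i/n_T)P, K = p_B p_C / (p_D).
Equating to 550 kPa and solving on 0 < X < 1: X = 0.796.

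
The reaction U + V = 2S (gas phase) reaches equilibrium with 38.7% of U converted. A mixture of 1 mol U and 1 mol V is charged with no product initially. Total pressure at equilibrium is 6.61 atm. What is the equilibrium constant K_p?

K_p = 1.59

Basis: 1 mol U initially; let X = conversion of U. Extent ξ = X.
Mole table: n_U = 1 − X; n_V = 1 − X; n_S = 2X.
Since Δν = 0, n_T = 2 throughout.
At X = 0.387: n_U = 0.613, n_V = 0.613, n_S = 0.774, n_T = 2.
p_i = (n_i/n_T)·P. K_p = p_S^2 / (p_U p_V) = 1.59.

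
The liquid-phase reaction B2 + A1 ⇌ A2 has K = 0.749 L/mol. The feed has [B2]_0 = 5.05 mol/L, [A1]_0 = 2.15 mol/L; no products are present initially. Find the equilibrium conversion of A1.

Let X = conversion of A1; extent ξ = 2.15·X mol/L.
Concentrations: [B2] = 5.05 − 2.15X; [A1] = 2.15 − 2.15X; [A2] = 2.15X.
K = [A2] / ([B2] [A1]).
This equals 0.749 at X = 0.724 (the root in 0 < X < 1).

X = 0.724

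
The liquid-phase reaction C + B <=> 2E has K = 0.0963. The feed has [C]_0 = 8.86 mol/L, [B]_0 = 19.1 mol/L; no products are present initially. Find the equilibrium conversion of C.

Let X = conversion of C; extent ξ = 8.86·X mol/L.
Concentrations: [C] = 8.86 − 8.86X; [B] = 19.1 − 8.86X; [E] = 17.7X.
K = [E]^2 / ([C] [B]).
Setting equal to 0.0963 and solving for X on (0,1) gives X = 0.195.

X = 0.195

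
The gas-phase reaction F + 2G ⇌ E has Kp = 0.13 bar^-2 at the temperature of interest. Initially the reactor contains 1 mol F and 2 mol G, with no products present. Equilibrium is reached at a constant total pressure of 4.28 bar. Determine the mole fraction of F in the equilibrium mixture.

Take 1 mol F as basis and let X be its fractional conversion, so ξ = X.
At extent ξ: n_F = 1 − X; n_G = 2 − 2X; n_E = X.
Summing: n_T = 3 − 2X.
With p_i = (n_i/n_T)P, Kp = p_E / (p_F p_G^2).
Equating to 0.13 bar^-2 and solving on 0 < X < 1: X = 0.411.
Then n_F = 0.589, n_T = 2.18, so y_F = 0.270.

y_F = 0.270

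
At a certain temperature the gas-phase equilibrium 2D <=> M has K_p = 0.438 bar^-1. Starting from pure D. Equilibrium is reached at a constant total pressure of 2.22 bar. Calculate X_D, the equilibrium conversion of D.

X = 0.548

Take 1 mol D as basis and let X be its fractional conversion, so ξ = 0.5X.
At extent ξ: n_D = 1 − X; n_M = 0.5X.
Summing: n_T = 1 − 0.5X.
Mole fractions y_i = n_i/n_T; K_p = p_M / (p_D^2) with p_i = y_i·P.
Equating to 0.438 bar^-1 and solving on 0 < X < 1: X = 0.548.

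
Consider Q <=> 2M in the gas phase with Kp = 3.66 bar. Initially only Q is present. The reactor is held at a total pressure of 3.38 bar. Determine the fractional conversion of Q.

X = 0.462

Basis: 1 mol Q initially; let X = conversion of Q. Extent ξ = X.
At extent ξ: n_Q = 1 − X; n_M = 2X.
n_T = Σnᵢ = 1 + X.
Mole fractions y_i = n_i/n_T; Kp = p_M^2 / (p_Q) with p_i = y_i·P.
Equating to 3.66 bar and solving on 0 < X < 1: X = 0.462.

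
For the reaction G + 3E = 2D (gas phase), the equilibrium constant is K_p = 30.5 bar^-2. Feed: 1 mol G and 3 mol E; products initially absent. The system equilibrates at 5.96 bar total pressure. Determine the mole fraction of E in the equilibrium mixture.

Basis: 1 mol G initially; let X = conversion of G. Extent ξ = X.
Species balance: n_G = 1 − X; n_E = 3 − 3X; n_D = 2X.
Total moles n_T = 4 − 2X.
y_i = n_i/n_T, p_i = y_i·P. K_p = p_D^2 / (p_G p_E^3).
This yields a degree-4 equation in X; solving on (0,1), X = 0.849.
Then n_E = 0.454, n_T = 2.3, so y_E = 0.197.

y_E = 0.197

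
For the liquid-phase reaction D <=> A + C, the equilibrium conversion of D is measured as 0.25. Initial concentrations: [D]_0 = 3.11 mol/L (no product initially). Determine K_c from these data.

Let X = conversion of D.
Concentrations: [D] = 3.11 − 3.11X; [A] = 3.11X; [C] = 3.11X.
At X = 0.25: [D] = 2.33, [A] = 0.777, [C] = 0.777.
K_c = [A] [C] / ([D]) = 0.259 mol/L.

K_c = 0.259 mol/L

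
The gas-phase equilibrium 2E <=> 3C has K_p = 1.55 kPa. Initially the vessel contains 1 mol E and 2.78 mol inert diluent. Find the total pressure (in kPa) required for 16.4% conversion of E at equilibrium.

Take 1 mol E as basis and let X be its fractional conversion, so ξ = 0.5X.
At extent ξ: n_E = 1 − X; n_C = 1.5X; n_I = 2.78 (inert).
n_T = Σnᵢ = 3.78 + 0.5X.
K_p = p_C^3 / (p_E^2) with p_i = (n_i/n_T)·P.
At X = 0.164: the mole-fraction product g(X) = Π y_i^ν_i = 0.005515. Since K_p = g(X)·P^{1}, P = (K_p/g)^(1/1) = (1.55/0.005515)^(1/1) = 281 kPa.

P = 281 kPa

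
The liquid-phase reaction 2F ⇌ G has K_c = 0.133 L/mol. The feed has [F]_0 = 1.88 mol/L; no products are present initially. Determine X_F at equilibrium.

Let X = conversion of F; extent ξ = 1.88X/2 mol/L.
Concentrations: [F] = 1.88 − 1.88X; [G] = 0.94X.
K_c = [G] / ([F]^2).
Setting equal to 0.133 and solving for X on (0,1) gives X = 0.268.

X = 0.268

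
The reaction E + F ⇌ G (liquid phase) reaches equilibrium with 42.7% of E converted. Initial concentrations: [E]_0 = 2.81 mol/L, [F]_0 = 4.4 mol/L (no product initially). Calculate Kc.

Let X = conversion of E.
Concentrations: [E] = 2.81 − 2.81X; [F] = 4.4 − 2.81X; [G] = 2.81X.
At X = 0.427: [E] = 1.61, [F] = 3.2, [G] = 1.2.
Kc = [G] / ([E] [F]) = 0.233 L/mol.

Kc = 0.233 L/mol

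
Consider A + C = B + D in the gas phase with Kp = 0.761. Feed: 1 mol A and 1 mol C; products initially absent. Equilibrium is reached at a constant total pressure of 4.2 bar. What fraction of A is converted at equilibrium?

Take 1 mol A as basis and let X be its fractional conversion, so ξ = X.
Moles: n_A = 1 − X; n_C = 1 − X; n_B = X; n_D = X.
Since Δν = 0, n_T = 2 throughout.
Mole fractions y_i = n_i/n_T; Kp = p_B p_D / (p_A p_C) with p_i = y_i·P.
Substituting and setting equal to 0.761 gives a polynomial in X; the root in (0,1) is X = 0.466.

X = 0.466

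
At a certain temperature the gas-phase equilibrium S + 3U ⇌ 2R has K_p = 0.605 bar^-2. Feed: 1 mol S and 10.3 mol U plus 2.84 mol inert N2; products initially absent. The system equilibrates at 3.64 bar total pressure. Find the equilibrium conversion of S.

Take 1 mol S as basis and let X be its fractional conversion, so ξ = X.
At extent ξ: n_S = 1 − X; n_U = 10.3 − 3X; n_R = 2X; n_I = 2.84 (inert).
n_T = Σnᵢ = 14.1 − 2X.
With p_i = (n_i/n_T)P, K_p = p_R^2 / (p_S p_U^3).
Substituting and setting equal to 0.605 bar^-2 gives a polynomial in X; the root in (0,1) is X = 0.872.

X = 0.872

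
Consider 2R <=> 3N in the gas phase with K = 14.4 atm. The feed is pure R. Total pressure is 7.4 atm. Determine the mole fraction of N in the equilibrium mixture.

y_N = 0.636

Take 1 mol R as basis and let X be its fractional conversion, so ξ = 0.5X.
Species balance: n_R = 1 − X; n_N = 1.5X.
Summing: n_T = 1 + 0.5X.
Mole fractions y_i = n_i/n_T; K = p_N^3 / (p_R^2) with p_i = y_i·P.
Equating to 14.4 atm and solving on 0 < X < 1: X = 0.538.
Then n_N = 0.807, n_T = 1.27, so y_N = 0.636.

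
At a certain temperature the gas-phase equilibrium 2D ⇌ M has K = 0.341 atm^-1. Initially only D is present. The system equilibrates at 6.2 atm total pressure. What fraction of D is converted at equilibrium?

Basis: 1 mol D initially; let X = conversion of D. Extent ξ = 0.5X.
Moles: n_D = 1 − X; n_M = 0.5X.
n_T = Σnᵢ = 1 − 0.5X.
Mole fractions y_i = n_i/n_T; K = p_M / (p_D^2) with p_i = y_i·P.
This yields a degree-2 equation in X; solving on (0,1), X = 0.675.

X = 0.675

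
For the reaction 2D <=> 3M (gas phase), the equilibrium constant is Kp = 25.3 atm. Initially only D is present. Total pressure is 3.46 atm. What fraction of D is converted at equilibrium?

X = 0.675

Take 1 mol D as basis and let X be its fractional conversion, so ξ = 0.5X.
Moles: n_D = 1 − X; n_M = 1.5X.
Summing: n_T = 1 + 0.5X.
y_i = n_i/n_T, p_i = y_i·P. Kp = p_M^3 / (p_D^2).
Equating to 25.3 atm and solving on 0 < X < 1: X = 0.675.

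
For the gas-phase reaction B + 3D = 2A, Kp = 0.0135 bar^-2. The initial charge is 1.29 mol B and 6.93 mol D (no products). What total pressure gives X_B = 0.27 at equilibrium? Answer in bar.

Let X = conversion of B (basis 1.29 mol B); extent of reaction ξ = 1.29X.
At extent ξ: n_B = 1.29 − 1.29X; n_D = 6.93 − 3.87X; n_A = 2.58X.
n_T = Σnᵢ = 8.22 − 2.58X.
Kp = p_A^2 / (p_B p_D^3) with p_i = (n_i/n_T)·P.
At X = 0.27: the mole-fraction product g(X) = Π y_i^ν_i = 0.1431. Since Kp = g(X)·P^{-2}, P = (g/Kp)^(1/2) = (0.1431/0.0135)^(1/2) = 3.26 bar.

P = 3.26 bar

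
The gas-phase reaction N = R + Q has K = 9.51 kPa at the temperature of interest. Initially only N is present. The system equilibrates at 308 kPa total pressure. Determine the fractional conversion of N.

Take 1 mol N as basis and let X be its fractional conversion, so ξ = X.
Mole table: n_N = 1 − X; n_R = X; n_Q = X.
Total moles n_T = 1 + X.
y_i = n_i/n_T, p_i = y_i·P. K = p_R p_Q / (p_N).
Setting this equal to 9.51 kPa and taking the physical root (0 < X < 1) gives X = 0.173.

X = 0.173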